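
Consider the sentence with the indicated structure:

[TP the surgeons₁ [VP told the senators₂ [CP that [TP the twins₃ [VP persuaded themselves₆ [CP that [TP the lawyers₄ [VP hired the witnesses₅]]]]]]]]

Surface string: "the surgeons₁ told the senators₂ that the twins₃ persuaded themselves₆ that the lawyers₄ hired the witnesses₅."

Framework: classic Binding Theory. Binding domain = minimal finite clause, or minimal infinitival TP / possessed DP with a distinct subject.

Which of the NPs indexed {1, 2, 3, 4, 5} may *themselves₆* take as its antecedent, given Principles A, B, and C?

{3}

*themselves* is an anaphor, so Principle A applies: it must be bound in its binding domain.
Binding domain of *themselves₆*: the embedded TP, whose subject is the twins₃.
*the surgeons₁* c-commands the anaphor but is outside its binding domain → cannot satisfy Principle A.
*the senators₂* c-commands the anaphor but is outside its binding domain → cannot satisfy Principle A.
*the twins₃* c-commands the anaphor within its binding domain → licit binder.
*the lawyers₄* does not c-command the anaphor → cannot bind it.
*the witnesses₅* does not c-command the anaphor → cannot bind it.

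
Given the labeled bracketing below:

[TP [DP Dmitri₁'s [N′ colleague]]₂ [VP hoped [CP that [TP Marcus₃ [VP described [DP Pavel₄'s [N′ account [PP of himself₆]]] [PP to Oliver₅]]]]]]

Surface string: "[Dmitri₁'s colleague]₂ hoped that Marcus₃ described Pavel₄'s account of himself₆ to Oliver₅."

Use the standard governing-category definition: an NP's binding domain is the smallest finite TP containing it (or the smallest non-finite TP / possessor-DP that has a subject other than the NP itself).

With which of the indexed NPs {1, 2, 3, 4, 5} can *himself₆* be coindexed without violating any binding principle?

{4}

*himself* is an anaphor, so Principle A applies: it must be bound in its binding domain.
Binding domain of *himself₆*: the possessed DP, whose subject is Pavel₄.
*Dmitri₁* does not c-command the anaphor → cannot bind it.
*[Dmitri₁'s colleague]₂* c-commands the anaphor but is outside its binding domain → cannot satisfy Principle A.
*Marcus₃* c-commands the anaphor but is outside its binding domain → cannot satisfy Principle A.
*Pavel₄* c-commands the anaphor within its binding domain → licit binder.
*Oliver₅* does not c-command the anaphor → cannot bind it.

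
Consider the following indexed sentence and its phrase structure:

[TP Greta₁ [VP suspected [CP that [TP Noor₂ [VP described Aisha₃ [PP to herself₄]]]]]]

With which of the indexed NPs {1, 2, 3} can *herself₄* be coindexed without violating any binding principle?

{2, 3}

*herself* is an anaphor, so Principle A applies: it must be bound in its binding domain.
Binding domain of *herself₄*: the embedded TP, whose subject is Noor₂.
*Greta₁* c-commands the anaphor but is outside its binding domain → cannot satisfy Principle A.
*Noor₂* c-commands the anaphor within its binding domain → licit binder.
*Aisha₃* c-commands the anaphor within its binding domain → licit binder.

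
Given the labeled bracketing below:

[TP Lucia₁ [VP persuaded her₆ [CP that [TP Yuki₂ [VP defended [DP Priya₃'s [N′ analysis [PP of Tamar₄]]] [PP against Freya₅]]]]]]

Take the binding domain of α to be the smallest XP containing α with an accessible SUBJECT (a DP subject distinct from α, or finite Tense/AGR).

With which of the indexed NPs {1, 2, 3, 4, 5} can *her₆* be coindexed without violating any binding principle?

*her* is a pronoun, so Principle B applies: it must be free in its binding domain.
Binding domain of *her₆*: the matrix TP, whose subject is Lucia₁.
*Lucia₁* c-commands the pronoun within its binding domain → coindexation would violate Principle B.
*Yuki₂*: the pronoun c-commands this R-expression → coindexation would violate Principle C on *Yuki₂*.
*Priya₃*: the pronoun c-commands this R-expression → coindexation would violate Principle C on *Priya₃*.
*Tamar₄*: the pronoun c-commands this R-expression → coindexation would violate Principle C on *Tamar₄*.
*Freya₅*: the pronoun c-commands this R-expression → coindexation would violate Principle C on *Freya₅*.

none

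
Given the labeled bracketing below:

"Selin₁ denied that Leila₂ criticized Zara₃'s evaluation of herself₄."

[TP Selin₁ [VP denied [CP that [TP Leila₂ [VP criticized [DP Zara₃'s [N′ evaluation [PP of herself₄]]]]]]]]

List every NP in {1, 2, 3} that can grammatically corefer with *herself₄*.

{3}

*herself* is an anaphor, so Principle A applies: it must be bound in its binding domain.
Binding domain of *herself₄*: the possessed DP, whose subject is Zara₃.
*Selin₁* c-commands the anaphor but is outside its binding domain → cannot satisfy Principle A.
*Leila₂* c-commands the anaphor but is outside its binding domain → cannot satisfy Principle A.
*Zara₃* c-commands the anaphor within its binding domain → licit binder.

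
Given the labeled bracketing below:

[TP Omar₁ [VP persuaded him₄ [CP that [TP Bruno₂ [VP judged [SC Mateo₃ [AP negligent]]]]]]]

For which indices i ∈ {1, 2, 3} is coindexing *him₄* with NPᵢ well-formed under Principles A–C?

none

*him* is a pronoun, so Principle B applies: it must be free in its binding domain.
Binding domain of *him₄*: the matrix TP, whose subject is Omar₁.
*Omar₁* c-commands the pronoun within its binding domain → coindexation would violate Principle B.
*Bruno₂*: the pronoun c-commands this R-expression → coindexation would violate Principle C on *Bruno₂*.
*Mateo₃*: the pronoun c-commands this R-expression → coindexation would violate Principle C on *Mateo₃*.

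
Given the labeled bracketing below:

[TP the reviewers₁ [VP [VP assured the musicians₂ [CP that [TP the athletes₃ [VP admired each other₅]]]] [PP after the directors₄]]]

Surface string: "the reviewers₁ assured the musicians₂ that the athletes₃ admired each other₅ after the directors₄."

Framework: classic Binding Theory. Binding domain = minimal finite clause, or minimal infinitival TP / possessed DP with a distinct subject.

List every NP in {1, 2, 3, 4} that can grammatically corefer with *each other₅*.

*each other* is an anaphor, so Principle A applies: it must be bound in its binding domain.
Binding domain of *each other₅*: the embedded TP, whose subject is the athletes₃.
*the reviewers₁* c-commands the anaphor but is outside its binding domain → cannot satisfy Principle A.
*the musicians₂* c-commands the anaphor but is outside its binding domain → cannot satisfy Principle A.
*the athletes₃* c-commands the anaphor within its binding domain → licit binder.
*the directors₄* does not c-command the anaphor → cannot bind it.

{3}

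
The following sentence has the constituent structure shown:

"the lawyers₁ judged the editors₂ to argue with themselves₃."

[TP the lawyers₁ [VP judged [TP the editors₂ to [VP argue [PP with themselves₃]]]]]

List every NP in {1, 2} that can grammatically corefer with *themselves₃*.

*themselves* is an anaphor, so Principle A applies: it must be bound in its binding domain.
Binding domain of *themselves₃*: the embedded TP, whose subject is the editors₂.
*the lawyers₁* c-commands the anaphor but is outside its binding domain → cannot satisfy Principle A.
*the editors₂* c-commands the anaphor within its binding domain → licit binder.

{2}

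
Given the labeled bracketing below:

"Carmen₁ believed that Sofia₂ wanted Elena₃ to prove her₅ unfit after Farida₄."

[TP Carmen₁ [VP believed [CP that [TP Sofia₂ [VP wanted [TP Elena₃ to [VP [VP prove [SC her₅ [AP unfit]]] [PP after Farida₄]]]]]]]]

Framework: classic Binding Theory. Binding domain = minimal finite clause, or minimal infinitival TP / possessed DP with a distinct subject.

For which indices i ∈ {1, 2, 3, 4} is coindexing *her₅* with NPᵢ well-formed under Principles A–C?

*her* is a pronoun, so Principle B applies: it must be free in its binding domain.
Binding domain of *her₅*: the embedded TP, whose subject is Elena₃.
*Carmen₁* c-commands the pronoun but from outside its binding domain, and is not c-commanded by it → coindexation permitted.
*Sofia₂* c-commands the pronoun but from outside its binding domain, and is not c-commanded by it → coindexation permitted.
*Elena₃* c-commands the pronoun within its binding domain → coindexation would violate Principle B.
*Farida₄* and the pronoun do not c-command one another → neither Principle B nor Principle C is at stake; coindexation permitted.

{1, 2, 4}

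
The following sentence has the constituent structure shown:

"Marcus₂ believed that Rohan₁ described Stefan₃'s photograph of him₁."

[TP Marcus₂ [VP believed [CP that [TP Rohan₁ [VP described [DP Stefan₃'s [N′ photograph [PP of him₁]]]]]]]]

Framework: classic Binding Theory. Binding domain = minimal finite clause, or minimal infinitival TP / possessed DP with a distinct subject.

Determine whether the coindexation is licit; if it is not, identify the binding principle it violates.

The two coindexed NPs are *Rohan₁* and *him₁*.
*him₁* is a pronoun; its binding domain is the possessed DP, whose subject is Stefan₃. Within that domain it is c-commanded only by *Stefan₃*, which carries a different index — the pronoun is free locally, so Principle B holds.
*Rohan₁* is an R-expression; *him₁* does not c-command it, and no other NP shares its index, so Principle C is satisfied.
All principles are respected.

grammatical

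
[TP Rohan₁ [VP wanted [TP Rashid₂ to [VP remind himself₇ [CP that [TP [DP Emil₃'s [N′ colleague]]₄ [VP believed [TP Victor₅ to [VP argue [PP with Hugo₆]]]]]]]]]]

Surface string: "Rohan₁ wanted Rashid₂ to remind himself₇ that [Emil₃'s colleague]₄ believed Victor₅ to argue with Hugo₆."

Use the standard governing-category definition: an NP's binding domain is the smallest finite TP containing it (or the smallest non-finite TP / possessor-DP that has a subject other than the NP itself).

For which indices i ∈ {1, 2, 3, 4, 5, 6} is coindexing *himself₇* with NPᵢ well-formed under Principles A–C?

*himself* is an anaphor, so Principle A applies: it must be bound in its binding domain.
Binding domain of *himself₇*: the embedded TP, whose subject is Rashid₂.
*Rohan₁* c-commands the anaphor but is outside its binding domain → cannot satisfy Principle A.
*Rashid₂* c-commands the anaphor within its binding domain → licit binder.
*Emil₃* does not c-command the anaphor → cannot bind it.
*[Emil₃'s colleague]₄* does not c-command the anaphor → cannot bind it.
*Victor₅* does not c-command the anaphor → cannot bind it.
*Hugo₆* does not c-command the anaphor → cannot bind it.

{2}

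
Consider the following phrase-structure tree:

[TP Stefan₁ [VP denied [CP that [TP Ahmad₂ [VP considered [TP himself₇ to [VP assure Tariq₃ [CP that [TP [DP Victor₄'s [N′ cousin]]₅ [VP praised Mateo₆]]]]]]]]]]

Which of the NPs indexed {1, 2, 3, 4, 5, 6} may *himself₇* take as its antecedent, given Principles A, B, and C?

{2}

*himself* is an anaphor, so Principle A applies: it must be bound in its binding domain.
Binding domain of *himself₇*: the embedded TP, whose subject is Ahmad₂.
*Stefan₁* c-commands the anaphor but is outside its binding domain → cannot satisfy Principle A.
*Ahmad₂* c-commands the anaphor within its binding domain → licit binder.
*Tariq₃* does not c-command the anaphor → cannot bind it.
*Victor₄* does not c-command the anaphor → cannot bind it.
*[Victor₄'s cousin]₅* does not c-command the anaphor → cannot bind it.
*Mateo₆* does not c-command the anaphor → cannot bind it.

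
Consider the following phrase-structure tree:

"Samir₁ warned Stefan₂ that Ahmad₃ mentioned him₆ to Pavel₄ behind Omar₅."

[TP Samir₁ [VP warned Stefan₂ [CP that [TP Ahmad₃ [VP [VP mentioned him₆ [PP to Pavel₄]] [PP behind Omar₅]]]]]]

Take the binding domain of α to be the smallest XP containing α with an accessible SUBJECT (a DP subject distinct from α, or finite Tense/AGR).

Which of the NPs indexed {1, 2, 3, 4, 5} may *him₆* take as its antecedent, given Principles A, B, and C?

{1, 2, 5}

*him* is a pronoun, so Principle B applies: it must be free in its binding domain.
Binding domain of *him₆*: the embedded TP, whose subject is Ahmad₃.
*Samir₁* c-commands the pronoun but from outside its binding domain, and is not c-commanded by it → coindexation permitted.
*Stefan₂* c-commands the pronoun but from outside its binding domain, and is not c-commanded by it → coindexation permitted.
*Ahmad₃* c-commands the pronoun within its binding domain → coindexation would violate Principle B.
*Pavel₄*: the pronoun c-commands this R-expression → coindexation would violate Principle C on *Pavel₄*.
*Omar₅* and the pronoun do not c-command one another → neither Principle B nor Principle C is at stake; coindexation permitted.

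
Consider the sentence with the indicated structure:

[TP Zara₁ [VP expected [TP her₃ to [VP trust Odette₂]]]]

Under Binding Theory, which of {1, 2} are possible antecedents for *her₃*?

*her* is a pronoun, so Principle B applies: it must be free in its binding domain.
Binding domain of *her₃*: the matrix TP, whose subject is Zara₁.
*Zara₁* c-commands the pronoun within its binding domain → coindexation would violate Principle B.
*Odette₂*: the pronoun c-commands this R-expression → coindexation would violate Principle C on *Odette₂*.

none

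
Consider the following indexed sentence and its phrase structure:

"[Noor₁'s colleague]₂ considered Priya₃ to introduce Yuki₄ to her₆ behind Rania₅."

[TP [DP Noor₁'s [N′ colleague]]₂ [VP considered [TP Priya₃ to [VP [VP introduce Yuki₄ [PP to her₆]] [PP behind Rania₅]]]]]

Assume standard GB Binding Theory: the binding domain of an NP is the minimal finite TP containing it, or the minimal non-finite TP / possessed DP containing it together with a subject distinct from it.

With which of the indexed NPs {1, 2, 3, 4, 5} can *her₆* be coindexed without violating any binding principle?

{1, 2, 5}

*her* is a pronoun, so Principle B applies: it must be free in its binding domain.
Binding domain of *her₆*: the embedded TP, whose subject is Priya₃.
*Noor₁* and the pronoun do not c-command one another → neither Principle B nor Principle C is at stake; coindexation permitted.
*[Noor₁'s colleague]₂* c-commands the pronoun but from outside its binding domain, and is not c-commanded by it → coindexation permitted.
*Priya₃* c-commands the pronoun within its binding domain → coindexation would violate Principle B.
*Yuki₄* c-commands the pronoun within its binding domain → coindexation would violate Principle B.
*Rania₅* and the pronoun do not c-command one another → neither Principle B nor Principle C is at stake; coindexation permitted.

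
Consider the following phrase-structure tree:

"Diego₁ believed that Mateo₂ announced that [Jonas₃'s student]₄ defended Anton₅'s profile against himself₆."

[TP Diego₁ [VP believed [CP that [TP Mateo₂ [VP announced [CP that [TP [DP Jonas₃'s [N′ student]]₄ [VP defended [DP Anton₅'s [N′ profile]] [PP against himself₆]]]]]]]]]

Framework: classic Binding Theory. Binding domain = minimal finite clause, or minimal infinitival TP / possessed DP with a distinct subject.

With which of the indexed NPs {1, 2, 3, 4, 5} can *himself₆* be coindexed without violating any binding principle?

*himself* is an anaphor, so Principle A applies: it must be bound in its binding domain.
Binding domain of *himself₆*: the embedded TP, whose subject is [Jonas₃'s student]₄.
*Diego₁* c-commands the anaphor but is outside its binding domain → cannot satisfy Principle A.
*Mateo₂* c-commands the anaphor but is outside its binding domain → cannot satisfy Principle A.
*Jonas₃* does not c-command the anaphor → cannot bind it.
*[Jonas₃'s student]₄* c-commands the anaphor within its binding domain → licit binder.
*Anton₅* does not c-command the anaphor → cannot bind it.

{4}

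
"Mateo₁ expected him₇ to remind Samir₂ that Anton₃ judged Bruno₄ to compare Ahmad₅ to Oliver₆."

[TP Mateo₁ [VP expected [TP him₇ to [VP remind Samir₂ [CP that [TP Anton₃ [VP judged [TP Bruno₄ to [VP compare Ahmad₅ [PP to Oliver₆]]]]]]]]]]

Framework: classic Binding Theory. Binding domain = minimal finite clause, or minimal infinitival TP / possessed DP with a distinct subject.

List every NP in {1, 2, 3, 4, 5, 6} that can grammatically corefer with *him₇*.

*him* is a pronoun, so Principle B applies: it must be free in its binding domain.
Binding domain of *him₇*: the matrix TP, whose subject is Mateo₁.
*Mateo₁* c-commands the pronoun within its binding domain → coindexation would violate Principle B.
*Samir₂*: the pronoun c-commands this R-expression → coindexation would violate Principle C on *Samir₂*.
*Anton₃*: the pronoun c-commands this R-expression → coindexation would violate Principle C on *Anton₃*.
*Bruno₄*: the pronoun c-commands this R-expression → coindexation would violate Principle C on *Bruno₄*.
*Ahmad₅*: the pronoun c-commands this R-expression → coindexation would violate Principle C on *Ahmad₅*.
*Oliver₆*: the pronoun c-commands this R-expression → coindexation would violate Principle C on *Oliver₆*.

none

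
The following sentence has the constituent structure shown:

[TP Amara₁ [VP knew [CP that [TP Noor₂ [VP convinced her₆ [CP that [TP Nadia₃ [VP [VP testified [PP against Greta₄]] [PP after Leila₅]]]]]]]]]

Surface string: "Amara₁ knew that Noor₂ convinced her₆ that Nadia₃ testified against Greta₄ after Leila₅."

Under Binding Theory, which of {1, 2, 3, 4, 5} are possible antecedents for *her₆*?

*her* is a pronoun, so Principle B applies: it must be free in its binding domain.
Binding domain of *her₆*: the embedded TP, whose subject is Noor₂.
*Amara₁* c-commands the pronoun but from outside its binding domain, and is not c-commanded by it → coindexation permitted.
*Noor₂* c-commands the pronoun within its binding domain → coindexation would violate Principle B.
*Nadia₃*: the pronoun c-commands this R-expression → coindexation would violate Principle C on *Nadia₃*.
*Greta₄*: the pronoun c-commands this R-expression → coindexation would violate Principle C on *Greta₄*.
*Leila₅*: the pronoun c-commands this R-expression → coindexation would violate Principle C on *Leila₅*.

{1}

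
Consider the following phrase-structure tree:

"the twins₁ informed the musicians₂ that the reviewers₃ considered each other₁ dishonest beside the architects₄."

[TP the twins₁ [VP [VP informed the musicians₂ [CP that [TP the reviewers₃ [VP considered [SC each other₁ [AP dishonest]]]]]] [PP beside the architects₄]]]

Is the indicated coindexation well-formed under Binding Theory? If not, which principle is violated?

Principle A

The two coindexed NPs are *the twins₁* and *each other₁*.
*each other₁* is an anaphor. Principle A requires it to be bound within its binding domain — the embedded TP, whose subject is the reviewers₃.
Within that domain it is c-commanded by *the reviewers₃*, which does not share its index.
*the twins₁* does c-command the anaphor, but from outside its binding domain.
The anaphor is unbound in its domain → Principle A violation.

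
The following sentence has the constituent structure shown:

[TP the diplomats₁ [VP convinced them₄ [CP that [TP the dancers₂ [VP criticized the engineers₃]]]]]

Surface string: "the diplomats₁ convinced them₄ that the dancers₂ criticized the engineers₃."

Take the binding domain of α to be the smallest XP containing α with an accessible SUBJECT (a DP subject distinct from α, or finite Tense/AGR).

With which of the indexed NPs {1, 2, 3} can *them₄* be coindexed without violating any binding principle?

*them* is a pronoun, so Principle B applies: it must be free in its binding domain.
Binding domain of *them₄*: the matrix TP, whose subject is the diplomats₁.
*the diplomats₁* c-commands the pronoun within its binding domain → coindexation would violate Principle B.
*the dancers₂*: the pronoun c-commands this R-expression → coindexation would violate Principle C on *the dancers₂*.
*the engineers₃*: the pronoun c-commands this R-expression → coindexation would violate Principle C on *the engineers₃*.

none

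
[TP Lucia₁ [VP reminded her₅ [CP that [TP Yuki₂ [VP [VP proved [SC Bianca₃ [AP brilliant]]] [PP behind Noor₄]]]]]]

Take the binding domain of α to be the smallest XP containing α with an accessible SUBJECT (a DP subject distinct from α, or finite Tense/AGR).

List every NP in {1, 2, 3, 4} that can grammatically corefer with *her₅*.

none

*her* is a pronoun, so Principle B applies: it must be free in its binding domain.
Binding domain of *her₅*: the matrix TP, whose subject is Lucia₁.
*Lucia₁* c-commands the pronoun within its binding domain → coindexation would violate Principle B.
*Yuki₂*: the pronoun c-commands this R-expression → coindexation would violate Principle C on *Yuki₂*.
*Bianca₃*: the pronoun c-commands this R-expression → coindexation would violate Principle C on *Bianca₃*.
*Noor₄*: the pronoun c-commands this R-expression → coindexation would violate Principle C on *Noor₄*.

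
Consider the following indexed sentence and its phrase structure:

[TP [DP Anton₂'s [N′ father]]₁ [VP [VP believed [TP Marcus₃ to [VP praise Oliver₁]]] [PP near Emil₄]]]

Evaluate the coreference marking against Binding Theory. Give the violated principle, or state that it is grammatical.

The two coindexed NPs are *[Anton₂'s father]₁* and *Oliver₁*.
*Oliver₁* is an R-expression. Principle C requires it to be free everywhere.
*[Anton₂'s father]₁* c-commands it and carries the same index.
The R-expression is bound → Principle C violation.

Principle C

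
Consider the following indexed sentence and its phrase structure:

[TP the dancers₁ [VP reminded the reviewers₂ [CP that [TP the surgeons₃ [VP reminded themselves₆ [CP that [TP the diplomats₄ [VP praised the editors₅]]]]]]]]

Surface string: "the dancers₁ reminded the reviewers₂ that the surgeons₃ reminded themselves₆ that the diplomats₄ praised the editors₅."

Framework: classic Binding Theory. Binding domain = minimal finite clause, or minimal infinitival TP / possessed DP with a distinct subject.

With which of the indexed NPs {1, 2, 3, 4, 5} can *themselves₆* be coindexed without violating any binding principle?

{3}

*themselves* is an anaphor, so Principle A applies: it must be bound in its binding domain.
Binding domain of *themselves₆*: the embedded TP, whose subject is the surgeons₃.
*the dancers₁* c-commands the anaphor but is outside its binding domain → cannot satisfy Principle A.
*the reviewers₂* c-commands the anaphor but is outside its binding domain → cannot satisfy Principle A.
*the surgeons₃* c-commands the anaphor within its binding domain → licit binder.
*the diplomats₄* does not c-command the anaphor → cannot bind it.
*the editors₅* does not c-command the anaphor → cannot bind it.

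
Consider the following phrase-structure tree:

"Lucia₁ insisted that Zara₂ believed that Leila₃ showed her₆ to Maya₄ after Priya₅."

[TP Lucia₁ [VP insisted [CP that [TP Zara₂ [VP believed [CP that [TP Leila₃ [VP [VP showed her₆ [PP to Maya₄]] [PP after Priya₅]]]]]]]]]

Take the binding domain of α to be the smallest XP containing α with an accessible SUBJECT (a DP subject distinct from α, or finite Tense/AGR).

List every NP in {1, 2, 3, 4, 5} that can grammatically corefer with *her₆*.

*her* is a pronoun, so Principle B applies: it must be free in its binding domain.
Binding domain of *her₆*: the embedded TP, whose subject is Leila₃.
*Lucia₁* c-commands the pronoun but from outside its binding domain, and is not c-commanded by it → coindexation permitted.
*Zara₂* c-commands the pronoun but from outside its binding domain, and is not c-commanded by it → coindexation permitted.
*Leila₃* c-commands the pronoun within its binding domain → coindexation would violate Principle B.
*Maya₄*: the pronoun c-commands this R-expression → coindexation would violate Principle C on *Maya₄*.
*Priya₅* and the pronoun do not c-command one another → neither Principle B nor Principle C is at stake; coindexation permitted.

{1, 2, 5}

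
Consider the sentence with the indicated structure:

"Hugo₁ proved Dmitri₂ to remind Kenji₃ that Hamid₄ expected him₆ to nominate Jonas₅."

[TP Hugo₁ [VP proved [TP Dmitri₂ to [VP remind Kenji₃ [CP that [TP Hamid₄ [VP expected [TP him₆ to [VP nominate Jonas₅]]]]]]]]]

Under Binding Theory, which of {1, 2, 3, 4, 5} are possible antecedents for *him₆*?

{1, 2, 3}

*him* is a pronoun, so Principle B applies: it must be free in its binding domain.
Binding domain of *him₆*: the embedded TP, whose subject is Hamid₄.
*Hugo₁* c-commands the pronoun but from outside its binding domain, and is not c-commanded by it → coindexation permitted.
*Dmitri₂* c-commands the pronoun but from outside its binding domain, and is not c-commanded by it → coindexation permitted.
*Kenji₃* c-commands the pronoun but from outside its binding domain, and is not c-commanded by it → coindexation permitted.
*Hamid₄* c-commands the pronoun within its binding domain → coindexation would violate Principle B.
*Jonas₅*: the pronoun c-commands this R-expression → coindexation would violate Principle C on *Jonas₅*.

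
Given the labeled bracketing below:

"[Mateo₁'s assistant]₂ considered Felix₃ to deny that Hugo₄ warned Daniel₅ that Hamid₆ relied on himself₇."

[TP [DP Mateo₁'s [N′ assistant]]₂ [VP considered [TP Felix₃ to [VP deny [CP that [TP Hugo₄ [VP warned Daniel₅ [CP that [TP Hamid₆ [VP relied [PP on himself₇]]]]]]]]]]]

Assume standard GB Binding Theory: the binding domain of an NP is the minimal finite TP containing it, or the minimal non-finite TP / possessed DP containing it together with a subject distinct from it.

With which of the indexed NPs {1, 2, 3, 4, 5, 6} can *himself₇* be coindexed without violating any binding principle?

{6}

*himself* is an anaphor, so Principle A applies: it must be bound in its binding domain.
Binding domain of *himself₇*: the embedded TP, whose subject is Hamid₆.
*Mateo₁* does not c-command the anaphor → cannot bind it.
*[Mateo₁'s assistant]₂* c-commands the anaphor but is outside its binding domain → cannot satisfy Principle A.
*Felix₃* c-commands the anaphor but is outside its binding domain → cannot satisfy Principle A.
*Hugo₄* c-commands the anaphor but is outside its binding domain → cannot satisfy Principle A.
*Daniel₅* c-commands the anaphor but is outside its binding domain → cannot satisfy Principle A.
*Hamid₆* c-commands the anaphor within its binding domain → licit binder.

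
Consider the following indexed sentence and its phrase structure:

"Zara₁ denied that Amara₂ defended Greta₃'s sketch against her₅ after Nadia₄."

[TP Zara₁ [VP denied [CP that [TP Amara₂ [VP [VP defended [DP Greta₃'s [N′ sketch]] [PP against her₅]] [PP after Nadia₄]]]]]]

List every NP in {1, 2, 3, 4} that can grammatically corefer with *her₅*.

*her* is a pronoun, so Principle B applies: it must be free in its binding domain.
Binding domain of *her₅*: the embedded TP, whose subject is Amara₂.
*Zara₁* c-commands the pronoun but from outside its binding domain, and is not c-commanded by it → coindexation permitted.
*Amara₂* c-commands the pronoun within its binding domain → coindexation would violate Principle B.
*Greta₃* and the pronoun do not c-command one another → neither Principle B nor Principle C is at stake; coindexation permitted.
*Nadia₄* and the pronoun do not c-command one another → neither Principle B nor Principle C is at stake; coindexation permitted.

{1, 3, 4}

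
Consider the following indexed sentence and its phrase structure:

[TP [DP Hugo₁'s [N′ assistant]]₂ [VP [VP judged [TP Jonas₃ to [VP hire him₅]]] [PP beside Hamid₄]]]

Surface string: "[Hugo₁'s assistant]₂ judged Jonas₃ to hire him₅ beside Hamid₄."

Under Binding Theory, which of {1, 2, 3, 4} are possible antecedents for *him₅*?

*him* is a pronoun, so Principle B applies: it must be free in its binding domain.
Binding domain of *him₅*: the embedded TP, whose subject is Jonas₃.
*Hugo₁* and the pronoun do not c-command one another → neither Principle B nor Principle C is at stake; coindexation permitted.
*[Hugo₁'s assistant]₂* c-commands the pronoun but from outside its binding domain, and is not c-commanded by it → coindexation permitted.
*Jonas₃* c-commands the pronoun within its binding domain → coindexation would violate Principle B.
*Hamid₄* and the pronoun do not c-command one another → neither Principle B nor Principle C is at stake; coindexation permitted.

{1, 2, 4}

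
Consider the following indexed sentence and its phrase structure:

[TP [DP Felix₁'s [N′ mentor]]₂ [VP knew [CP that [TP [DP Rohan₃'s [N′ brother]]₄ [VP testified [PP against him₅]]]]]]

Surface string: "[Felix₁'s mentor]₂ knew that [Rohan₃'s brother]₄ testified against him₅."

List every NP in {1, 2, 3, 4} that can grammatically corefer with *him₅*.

{1, 2, 3}

*him* is a pronoun, so Principle B applies: it must be free in its binding domain.
Binding domain of *him₅*: the embedded TP, whose subject is [Rohan₃'s brother]₄.
*Felix₁* and the pronoun do not c-command one another → neither Principle B nor Principle C is at stake; coindexation permitted.
*[Felix₁'s mentor]₂* c-commands the pronoun but from outside its binding domain, and is not c-commanded by it → coindexation permitted.
*Rohan₃* and the pronoun do not c-command one another → neither Principle B nor Principle C is at stake; coindexation permitted.
*[Rohan₃'s brother]₄* c-commands the pronoun within its binding domain → coindexation would violate Principle B.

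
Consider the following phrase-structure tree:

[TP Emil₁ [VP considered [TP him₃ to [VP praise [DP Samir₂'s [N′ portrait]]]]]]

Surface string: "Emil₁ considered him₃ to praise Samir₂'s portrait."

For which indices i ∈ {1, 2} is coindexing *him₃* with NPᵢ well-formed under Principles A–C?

*him* is a pronoun, so Principle B applies: it must be free in its binding domain.
Binding domain of *him₃*: the matrix TP, whose subject is Emil₁.
*Emil₁* c-commands the pronoun within its binding domain → coindexation would violate Principle B.
*Samir₂*: the pronoun c-commands this R-expression → coindexation would violate Principle C on *Samir₂*.

none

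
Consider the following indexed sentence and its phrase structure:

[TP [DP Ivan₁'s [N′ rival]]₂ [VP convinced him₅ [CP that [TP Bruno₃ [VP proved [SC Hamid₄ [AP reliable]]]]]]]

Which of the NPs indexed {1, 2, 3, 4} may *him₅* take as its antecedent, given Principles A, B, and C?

*him* is a pronoun, so Principle B applies: it must be free in its binding domain.
Binding domain of *him₅*: the matrix TP, whose subject is [Ivan₁'s rival]₂.
*Ivan₁* and the pronoun do not c-command one another → neither Principle B nor Principle C is at stake; coindexation permitted.
*[Ivan₁'s rival]₂* c-commands the pronoun within its binding domain → coindexation would violate Principle B.
*Bruno₃*: the pronoun c-commands this R-expression → coindexation would violate Principle C on *Bruno₃*.
*Hamid₄*: the pronoun c-commands this R-expression → coindexation would violate Principle C on *Hamid₄*.

{1}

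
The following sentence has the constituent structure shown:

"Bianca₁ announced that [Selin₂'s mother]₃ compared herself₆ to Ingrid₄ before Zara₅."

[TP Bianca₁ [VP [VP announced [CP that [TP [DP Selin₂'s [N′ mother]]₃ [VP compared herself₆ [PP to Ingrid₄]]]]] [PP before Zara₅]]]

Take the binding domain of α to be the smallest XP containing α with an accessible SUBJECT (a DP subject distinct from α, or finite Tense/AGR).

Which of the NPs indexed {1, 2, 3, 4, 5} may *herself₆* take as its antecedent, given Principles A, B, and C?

{3}

*herself* is an anaphor, so Principle A applies: it must be bound in its binding domain.
Binding domain of *herself₆*: the embedded TP, whose subject is [Selin₂'s mother]₃.
*Bianca₁* c-commands the anaphor but is outside its binding domain → cannot satisfy Principle A.
*Selin₂* does not c-command the anaphor → cannot bind it.
*[Selin₂'s mother]₃* c-commands the anaphor within its binding domain → licit binder.
*Ingrid₄* does not c-command the anaphor → cannot bind it.
*Zara₅* does not c-command the anaphor → cannot bind it.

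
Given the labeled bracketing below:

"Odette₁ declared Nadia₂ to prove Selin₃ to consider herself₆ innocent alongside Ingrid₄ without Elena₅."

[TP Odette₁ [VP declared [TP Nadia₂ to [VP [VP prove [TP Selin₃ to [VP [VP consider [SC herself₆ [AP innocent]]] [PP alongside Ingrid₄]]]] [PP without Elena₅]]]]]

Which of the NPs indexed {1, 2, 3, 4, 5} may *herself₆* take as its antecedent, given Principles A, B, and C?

*herself* is an anaphor, so Principle A applies: it must be bound in its binding domain.
Binding domain of *herself₆*: the embedded TP, whose subject is Selin₃.
*Odette₁* c-commands the anaphor but is outside its binding domain → cannot satisfy Principle A.
*Nadia₂* c-commands the anaphor but is outside its binding domain → cannot satisfy Principle A.
*Selin₃* c-commands the anaphor within its binding domain → licit binder.
*Ingrid₄* does not c-command the anaphor → cannot bind it.
*Elena₅* does not c-command the anaphor → cannot bind it.

{3}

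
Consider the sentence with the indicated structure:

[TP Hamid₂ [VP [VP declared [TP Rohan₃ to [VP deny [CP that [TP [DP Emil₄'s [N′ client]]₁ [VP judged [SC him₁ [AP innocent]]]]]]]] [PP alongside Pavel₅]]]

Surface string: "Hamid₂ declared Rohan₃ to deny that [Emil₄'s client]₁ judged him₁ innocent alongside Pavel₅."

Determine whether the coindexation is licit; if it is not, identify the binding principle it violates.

Principle B

The two coindexed NPs are *[Emil₄'s client]₁* and *him₁*.
*him₁* is a pronoun. Its binding domain is the embedded TP, whose subject is [Emil₄'s client]₁.
*[Emil₄'s client]₁* c-commands it within that domain and carries the same index.
The pronoun is locally bound → Principle B violation.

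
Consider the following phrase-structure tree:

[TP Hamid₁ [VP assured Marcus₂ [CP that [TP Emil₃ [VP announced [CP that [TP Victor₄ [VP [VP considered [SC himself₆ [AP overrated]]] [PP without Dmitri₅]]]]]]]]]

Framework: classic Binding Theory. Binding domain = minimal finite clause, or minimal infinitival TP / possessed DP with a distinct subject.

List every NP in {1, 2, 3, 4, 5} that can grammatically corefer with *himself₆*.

{4}

*himself* is an anaphor, so Principle A applies: it must be bound in its binding domain.
Binding domain of *himself₆*: the embedded TP, whose subject is Victor₄.
*Hamid₁* c-commands the anaphor but is outside its binding domain → cannot satisfy Principle A.
*Marcus₂* c-commands the anaphor but is outside its binding domain → cannot satisfy Principle A.
*Emil₃* c-commands the anaphor but is outside its binding domain → cannot satisfy Principle A.
*Victor₄* c-commands the anaphor within its binding domain → licit binder.
*Dmitri₅* does not c-command the anaphor → cannot bind it.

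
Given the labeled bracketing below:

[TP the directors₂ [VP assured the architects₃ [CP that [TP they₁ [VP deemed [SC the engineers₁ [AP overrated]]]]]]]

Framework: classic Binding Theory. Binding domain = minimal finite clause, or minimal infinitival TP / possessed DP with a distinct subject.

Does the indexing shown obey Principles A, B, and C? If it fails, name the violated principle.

Principle C

The two coindexed NPs are *they₁* and *the engineers₁*.
*the engineers₁* is an R-expression. Principle C requires it to be free everywhere.
*they₁* c-commands it and carries the same index.
The R-expression is bound → Principle C violation.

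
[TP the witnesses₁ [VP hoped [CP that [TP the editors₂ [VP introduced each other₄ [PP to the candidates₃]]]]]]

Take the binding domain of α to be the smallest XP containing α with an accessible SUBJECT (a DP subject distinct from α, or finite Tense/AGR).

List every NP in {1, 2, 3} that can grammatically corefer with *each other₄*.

*each other* is an anaphor, so Principle A applies: it must be bound in its binding domain.
Binding domain of *each other₄*: the embedded TP, whose subject is the editors₂.
*the witnesses₁* c-commands the anaphor but is outside its binding domain → cannot satisfy Principle A.
*the editors₂* c-commands the anaphor within its binding domain → licit binder.
*the candidates₃* does not c-command the anaphor → cannot bind it.

{2}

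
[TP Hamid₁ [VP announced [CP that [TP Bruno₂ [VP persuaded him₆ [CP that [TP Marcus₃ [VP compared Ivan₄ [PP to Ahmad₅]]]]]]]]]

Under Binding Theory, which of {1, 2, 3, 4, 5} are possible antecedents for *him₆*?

*him* is a pronoun, so Principle B applies: it must be free in its binding domain.
Binding domain of *him₆*: the embedded TP, whose subject is Bruno₂.
*Hamid₁* c-commands the pronoun but from outside its binding domain, and is not c-commanded by it → coindexation permitted.
*Bruno₂* c-commands the pronoun within its binding domain → coindexation would violate Principle B.
*Marcus₃*: the pronoun c-commands this R-expression → coindexation would violate Principle C on *Marcus₃*.
*Ivan₄*: the pronoun c-commands this R-expression → coindexation would violate Principle C on *Ivan₄*.
*Ahmad₅*: the pronoun c-commands this R-expression → coindexation would violate Principle C on *Ahmad₅*.

{1}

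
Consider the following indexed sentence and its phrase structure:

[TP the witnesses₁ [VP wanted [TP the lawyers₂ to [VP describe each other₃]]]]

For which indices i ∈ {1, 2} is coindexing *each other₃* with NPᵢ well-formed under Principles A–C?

{2}

*each other* is an anaphor, so Principle A applies: it must be bound in its binding domain.
Binding domain of *each other₃*: the embedded TP, whose subject is the lawyers₂.
*the witnesses₁* c-commands the anaphor but is outside its binding domain → cannot satisfy Principle A.
*the lawyers₂* c-commands the anaphor within its binding domain → licit binder.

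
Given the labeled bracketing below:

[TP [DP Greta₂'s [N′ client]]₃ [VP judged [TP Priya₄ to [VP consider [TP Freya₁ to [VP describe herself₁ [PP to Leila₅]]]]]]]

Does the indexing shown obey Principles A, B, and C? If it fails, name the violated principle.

grammatical

The two coindexed NPs are *Freya₁* and *herself₁*.
*herself₁* is an anaphor; its binding domain is the embedded TP, whose subject is Freya₁. *Freya₁* c-commands it within that domain and shares its index, so Principle A is satisfied.
*Freya₁* is an R-expression; *herself₁* does not c-command it, and no other NP shares its index, so Principle C is satisfied.
All principles are respected.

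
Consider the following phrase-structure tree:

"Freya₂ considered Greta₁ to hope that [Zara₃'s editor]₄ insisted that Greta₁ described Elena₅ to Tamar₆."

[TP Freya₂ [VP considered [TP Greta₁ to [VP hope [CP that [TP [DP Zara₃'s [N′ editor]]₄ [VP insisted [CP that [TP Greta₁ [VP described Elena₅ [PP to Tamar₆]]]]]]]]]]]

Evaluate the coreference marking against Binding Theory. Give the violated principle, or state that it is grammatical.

The two coindexed NPs are *Greta₁* (the lower occurrence) and *Greta₁* (the higher occurrence).
*Greta₁* (the lower occurrence) is an R-expression. Principle C requires it to be free everywhere.
*Greta₁* (the higher occurrence) c-commands it and carries the same index.
The R-expression is bound → Principle C violation.

Principle C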